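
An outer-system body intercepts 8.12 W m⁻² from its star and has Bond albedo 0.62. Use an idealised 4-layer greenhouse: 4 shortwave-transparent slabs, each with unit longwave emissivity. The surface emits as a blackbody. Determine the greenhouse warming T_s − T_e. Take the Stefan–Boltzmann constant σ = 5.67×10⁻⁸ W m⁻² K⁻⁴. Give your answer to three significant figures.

The effective emission temperature is T_e = [S(1−α)/(4σ)]^¼ = 60.73 K.
T_s = (N+1)^(1/4)·T_e = 90.82 K.
Warming: T_s − T_e = 30.08 K.

30.1 kelvin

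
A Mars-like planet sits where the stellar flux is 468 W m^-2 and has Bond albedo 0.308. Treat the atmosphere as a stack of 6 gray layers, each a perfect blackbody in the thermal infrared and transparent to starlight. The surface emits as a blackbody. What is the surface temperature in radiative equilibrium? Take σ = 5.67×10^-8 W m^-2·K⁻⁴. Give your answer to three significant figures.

OLR = S(1−α)/4 = 80.96 W m^-2; the top layer radiates at T_e = 194.4 K.
For an N-layer opaque stack, T_s⁴ = (N+1)T_e⁴, hence T_s = (7)^(1/4)×194.4 K = 316.2 K.

316 kelvin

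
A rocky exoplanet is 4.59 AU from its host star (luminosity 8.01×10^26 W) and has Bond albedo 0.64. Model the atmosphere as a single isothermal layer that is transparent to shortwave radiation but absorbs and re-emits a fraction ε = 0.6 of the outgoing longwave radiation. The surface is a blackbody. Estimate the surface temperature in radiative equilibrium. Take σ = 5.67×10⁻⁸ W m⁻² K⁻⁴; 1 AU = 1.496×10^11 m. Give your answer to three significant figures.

132 K

d = 4.59 × 1.496×10^11 m = 6.867×10^11 m.
Flux at the orbit: S = L/(4πd²) = 8.01×10^26/(4π·(6.87×10^11)²) = 135.2 W m⁻².
The planet radiates to space at T_e = [S(1−α)/(4σ)]^(1/4) = 121.0 K.
For a single slab of emissivity ε, T_s⁴ = 2T_e⁴/(2−ε); thus T_s = 121.0·(1.429)^(1/4) = 132.3 K.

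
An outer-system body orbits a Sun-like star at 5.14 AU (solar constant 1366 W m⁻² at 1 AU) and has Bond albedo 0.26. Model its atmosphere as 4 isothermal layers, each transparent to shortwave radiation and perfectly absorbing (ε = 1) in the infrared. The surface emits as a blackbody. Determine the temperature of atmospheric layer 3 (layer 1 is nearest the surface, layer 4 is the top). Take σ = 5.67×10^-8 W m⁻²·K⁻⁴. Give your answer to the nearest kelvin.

By the inverse-square law, S = 1366/5.14² = 51.70 W m⁻².
The effective emission temperature is T_e = [S(1−α)/(4σ)]^¼ = 114.0 K.
In the N-layer model, layer k (counted from the surface) has T_k = (N+1−k)^(1/4)·T_e.
T_3 = (2)^(1/4)·114.0 = 135.5 K.

136 K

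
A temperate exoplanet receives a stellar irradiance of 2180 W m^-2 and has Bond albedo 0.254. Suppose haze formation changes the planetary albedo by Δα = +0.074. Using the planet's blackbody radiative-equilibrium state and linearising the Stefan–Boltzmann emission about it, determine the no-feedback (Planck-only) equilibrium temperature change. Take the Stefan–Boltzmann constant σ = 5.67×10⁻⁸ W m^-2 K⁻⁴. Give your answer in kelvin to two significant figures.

The baseline emission temperature is T_e = 291.0 K.
ΔF = −(S/4)Δα = −(2180/4)×(+0.074) = -40.33 W m^-2.
The Planck feedback parameter is 4σT_e³ = 5.589 W m^-2/K.
Hence the no-feedback warming is ΔF/(4σT_e³) = -7.22 K.

-7.2 kelvin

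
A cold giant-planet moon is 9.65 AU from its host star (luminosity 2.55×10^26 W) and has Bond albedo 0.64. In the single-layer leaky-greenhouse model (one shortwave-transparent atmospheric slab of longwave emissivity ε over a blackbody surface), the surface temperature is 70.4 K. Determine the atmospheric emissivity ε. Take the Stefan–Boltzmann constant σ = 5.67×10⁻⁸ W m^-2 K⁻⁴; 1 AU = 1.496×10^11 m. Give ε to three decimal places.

0.742

d = 9.65 × 1.496×10^11 m = 1.444×10^12 m.
Spreading L over a sphere of radius d: S = 2.55×10^26/(4π·1.44×10^12²) = 9.737 W m^-2.
Effective temperature: T_e = [S(1−α)/(4σ)]^(1/4) = 62.70 K.
Since (2−ε)/2 = (T_e/T_s)⁴ = 0.6292, ε = 0.7416.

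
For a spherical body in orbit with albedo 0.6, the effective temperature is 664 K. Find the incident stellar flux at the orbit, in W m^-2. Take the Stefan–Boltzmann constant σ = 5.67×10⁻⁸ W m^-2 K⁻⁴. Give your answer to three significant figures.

From S(1−α)/4 = σT⁴: S = 4σT⁴/(1−α).
The emitted flux is σT⁴ = 11020 W m^-2.
S = 4·11020/0.4 = 1.102×10^5 W m^-2.

1.10×10^5 W m^-2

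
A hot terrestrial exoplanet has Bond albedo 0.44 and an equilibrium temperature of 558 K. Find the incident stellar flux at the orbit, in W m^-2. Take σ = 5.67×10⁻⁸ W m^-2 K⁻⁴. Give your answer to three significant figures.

39300 W m^-2

From S(1−α)/4 = σT⁴: S = 4σT⁴/(1−α).
The emitted flux is σT⁴ = 5497 W m^-2.
So S = 4×5497/(1−0.44) = 39260 W m^-2.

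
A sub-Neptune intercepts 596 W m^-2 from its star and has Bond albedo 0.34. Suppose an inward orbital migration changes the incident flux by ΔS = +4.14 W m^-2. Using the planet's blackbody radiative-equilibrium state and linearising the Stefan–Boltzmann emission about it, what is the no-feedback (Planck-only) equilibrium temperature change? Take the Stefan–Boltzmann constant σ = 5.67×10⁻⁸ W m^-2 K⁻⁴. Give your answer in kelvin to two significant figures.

The baseline emission temperature is T_e = 204.1 K.
ΔF = Δ[S(1−α)]/4 = (1−0.34)·+4.14/4 = 0.6831 W m^-2.
Linearising σT⁴ gives d(σT⁴)/dT = 4σT_e³ = 1.928 W m^-2 per K.
ΔT₀ = ΔF/λ_P = 0.6831/1.928 = 0.354 K.

0.35 kelvin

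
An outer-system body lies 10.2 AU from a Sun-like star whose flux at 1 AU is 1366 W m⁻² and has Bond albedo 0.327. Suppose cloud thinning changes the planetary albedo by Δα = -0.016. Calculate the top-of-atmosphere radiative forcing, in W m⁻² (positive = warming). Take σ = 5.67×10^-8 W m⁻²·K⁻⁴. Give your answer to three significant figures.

0.0525 W m⁻²

Flux at the orbit: S = 1366/(10.2)² = 13.13 W m⁻².
TOA radiative forcing: ΔF = −S·Δα/4 = −13.13·(-0.016)/4 = 0.05252 W m⁻².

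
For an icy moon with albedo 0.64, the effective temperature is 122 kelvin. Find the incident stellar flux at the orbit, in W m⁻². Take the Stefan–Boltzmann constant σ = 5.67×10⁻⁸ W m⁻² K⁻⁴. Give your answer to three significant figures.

140 W m⁻²

Invert the energy balance for S: S = 4σT⁴/(1−α).
The emitted flux is σT⁴ = 12.56 W m⁻².
S = 4·12.56/0.36 = 139.6 W m⁻².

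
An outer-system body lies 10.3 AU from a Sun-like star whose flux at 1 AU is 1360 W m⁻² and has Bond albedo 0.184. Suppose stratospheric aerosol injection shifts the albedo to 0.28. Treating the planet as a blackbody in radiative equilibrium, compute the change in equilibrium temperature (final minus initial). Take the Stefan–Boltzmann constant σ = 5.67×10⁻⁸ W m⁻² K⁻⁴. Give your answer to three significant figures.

By the inverse-square law, S = 1360/10.3² = 12.82 W m⁻².
Initial: T₁ = [S(1−0.184)/(4σ)]^(1/4) = 82.41 K.
After:  T₂ = [12.82·0.72/(4σ)]^(1/4) = 79.87 K.
ΔT = T₂ − T₁ = -2.539 K.

-2.54 K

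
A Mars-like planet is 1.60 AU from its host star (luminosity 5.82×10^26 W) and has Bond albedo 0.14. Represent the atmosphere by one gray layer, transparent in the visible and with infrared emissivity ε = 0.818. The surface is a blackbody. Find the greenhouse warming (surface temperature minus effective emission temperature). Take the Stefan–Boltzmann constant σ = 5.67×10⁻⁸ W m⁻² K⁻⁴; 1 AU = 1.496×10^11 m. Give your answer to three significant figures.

Orbital distance: d = 1.60 AU = 2.394×10^11 m.
Spreading L over a sphere of radius d: S = 5.82×10^26/(4π·2.39×10^11²) = 808.4 W m⁻².
Effective emission temperature (TOA balance): σT_e⁴ = S(1−α)/4 = 173.8 W m⁻² → T_e = 235.3 K.
For a single slab of emissivity ε, T_s⁴ = 2T_e⁴/(2−ε); thus T_s = 235.3·(1.692)^(1/4) = 268.4 K.
Greenhouse warming: T_s − T_e = 33.06 K.

33.1 K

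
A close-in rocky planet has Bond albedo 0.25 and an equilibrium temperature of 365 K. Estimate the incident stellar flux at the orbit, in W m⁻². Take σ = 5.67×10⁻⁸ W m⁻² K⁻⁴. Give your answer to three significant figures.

5370 W m⁻²

From S(1−α)/4 = σT⁴: S = 4σT⁴/(1−α).
σT⁴ = 5.67×10⁻⁸·(365)⁴ = 1006 W m⁻².
So S = 4×1006/(1−0.25) = 5367 W m⁻².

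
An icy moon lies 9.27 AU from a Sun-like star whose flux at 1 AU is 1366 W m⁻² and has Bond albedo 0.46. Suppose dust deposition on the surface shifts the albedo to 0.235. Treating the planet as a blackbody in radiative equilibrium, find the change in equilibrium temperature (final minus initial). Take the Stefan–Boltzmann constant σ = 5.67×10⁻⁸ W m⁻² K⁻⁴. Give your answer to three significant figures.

Irradiance scales as 1/d², so S = 1366 W m⁻² × (1/9.27)² = 15.90 W m⁻².
Initial: T₁ = [S(1−0.46)/(4σ)]^(1/4) = 78.44 K.
After:  T₂ = [15.90·0.765/(4σ)]^(1/4) = 85.57 K.
Change: 85.57 − 78.44 = 7.136 K.

7.14 kelvin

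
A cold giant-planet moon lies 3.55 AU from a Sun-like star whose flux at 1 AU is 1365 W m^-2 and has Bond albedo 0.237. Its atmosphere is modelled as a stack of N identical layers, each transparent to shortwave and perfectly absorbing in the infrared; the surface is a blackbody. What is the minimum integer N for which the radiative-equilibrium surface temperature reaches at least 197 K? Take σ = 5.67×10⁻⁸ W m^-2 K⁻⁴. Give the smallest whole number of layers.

4

Flux at the orbit: S = 1365/(3.55)² = 108.3 W m^-2.
OLR = S(1−α)/4 = 20.66 W m^-2; the top layer radiates at T_e = 138.2 K.
Since T_s⁴ = (N+1)T_e⁴, we need N ≥ (T_s/T_e)⁴ − 1 = 3.133.
So N ≥ 3.133; the smallest integer is N = 4.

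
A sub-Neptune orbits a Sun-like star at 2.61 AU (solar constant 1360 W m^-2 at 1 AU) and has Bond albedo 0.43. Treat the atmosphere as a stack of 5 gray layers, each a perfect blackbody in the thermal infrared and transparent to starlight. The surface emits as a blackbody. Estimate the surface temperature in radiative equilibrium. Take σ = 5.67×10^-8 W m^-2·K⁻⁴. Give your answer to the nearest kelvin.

Flux at the orbit: S = 1360/(2.61)² = 199.6 W m^-2.
The effective emission temperature is T_e = [S(1−α)/(4σ)]^¼ = 149.7 K.
With N = 5 opaque layers, T_s = (N+1)^(1/4)·T_e = 6^(1/4)·149.7 = 234.2 K.

234 K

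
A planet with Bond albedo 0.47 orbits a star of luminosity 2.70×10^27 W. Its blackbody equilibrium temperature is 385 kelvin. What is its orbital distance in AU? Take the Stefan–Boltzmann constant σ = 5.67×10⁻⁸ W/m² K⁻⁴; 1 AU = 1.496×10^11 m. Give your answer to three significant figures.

1.01 AU

The flux needed for this T is 4σT⁴/(1−0.47) = 9402 W/m².
S = L/(4πd²) → d = √(L/4πS) = √(2.70×10^27/(4π·9402)) = 1.512×10^11 m = 1.011 AU.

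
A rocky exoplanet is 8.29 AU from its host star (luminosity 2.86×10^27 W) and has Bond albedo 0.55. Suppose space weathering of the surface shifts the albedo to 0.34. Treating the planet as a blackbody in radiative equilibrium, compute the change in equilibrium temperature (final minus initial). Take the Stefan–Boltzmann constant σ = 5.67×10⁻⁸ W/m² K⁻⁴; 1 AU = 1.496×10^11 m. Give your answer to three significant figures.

13.2 kelvin

Orbital distance: d = 8.29 AU = 1.240×10^12 m.
Flux at the orbit: S = L/(4πd²) = 2.86×10^27/(4π·(1.24×10^12)²) = 148.0 W/m².
With α = 0.55, T₁ = 130.9 K.
Final:   T₂ = [S(1−0.34)/(4σ)]^(1/4) = 144.1 K.
Change: 144.1 − 130.9 = 13.15 K.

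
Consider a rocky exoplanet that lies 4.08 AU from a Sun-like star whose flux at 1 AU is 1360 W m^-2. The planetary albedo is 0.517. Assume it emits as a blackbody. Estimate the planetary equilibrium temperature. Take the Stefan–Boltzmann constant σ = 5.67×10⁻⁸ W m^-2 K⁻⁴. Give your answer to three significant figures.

115 kelvin

Flux at the orbit: S = 1360/(4.08)² = 81.70 W m^-2.
Averaging over the sphere, the absorbed flux is S(1−α)/4 = 9.865 W m^-2.
Set σT⁴ = 9.865 → T = (9.865/σ)^(1/4) = 114.8 K.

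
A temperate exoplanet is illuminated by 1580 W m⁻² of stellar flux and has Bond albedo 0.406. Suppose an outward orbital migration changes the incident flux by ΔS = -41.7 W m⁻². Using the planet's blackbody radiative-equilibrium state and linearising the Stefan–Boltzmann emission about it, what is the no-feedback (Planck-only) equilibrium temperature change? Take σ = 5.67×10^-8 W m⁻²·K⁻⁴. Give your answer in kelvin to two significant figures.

The baseline emission temperature is T_e = 253.6 K.
Only a fraction (1−α) is absorbed and it's spread over 4πR², so ΔF = (1−α)ΔS/4 = -6.192 W m⁻².
Linearising σT⁴ gives d(σT⁴)/dT = 4σT_e³ = 3.700 W m⁻² per K.
Hence the no-feedback warming is ΔF/(4σT_e³) = -1.67 K.

-1.7 K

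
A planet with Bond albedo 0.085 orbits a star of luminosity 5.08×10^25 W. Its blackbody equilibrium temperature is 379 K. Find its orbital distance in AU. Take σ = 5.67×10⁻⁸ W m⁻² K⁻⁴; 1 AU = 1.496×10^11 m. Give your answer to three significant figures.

Required flux: S = 4σT⁴/(1−α) = 5114 W m⁻².
From L = 4πd²S, d = √(5.08×10^25/(4π·5114)) = 2.811×10^10 m = 0.1879 AU.

0.188 AU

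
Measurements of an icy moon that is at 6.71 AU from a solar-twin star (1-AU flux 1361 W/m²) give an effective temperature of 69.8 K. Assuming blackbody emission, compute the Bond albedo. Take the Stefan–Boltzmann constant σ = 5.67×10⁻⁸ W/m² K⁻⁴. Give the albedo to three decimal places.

0.822

Irradiance scales as 1/d², so S = 1361 W/m² × (1/6.71)² = 30.23 W/m².
Rearranging the radiative balance, α = 1 − 4σT⁴/S.
4σT⁴ = 4·5.67×10⁻⁸·(69.8)⁴ = 5.384 W/m².
Hence α = 1 − 5.384/30.23 = 0.8219.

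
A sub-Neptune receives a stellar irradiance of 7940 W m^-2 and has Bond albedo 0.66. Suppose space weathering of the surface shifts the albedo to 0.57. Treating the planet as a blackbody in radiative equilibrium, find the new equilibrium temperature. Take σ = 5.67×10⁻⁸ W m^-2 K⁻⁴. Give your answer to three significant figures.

With the new albedo, S(1−α₂)/4 = 853.6 W m^-2, so T₂ = 350.3 K.

350 K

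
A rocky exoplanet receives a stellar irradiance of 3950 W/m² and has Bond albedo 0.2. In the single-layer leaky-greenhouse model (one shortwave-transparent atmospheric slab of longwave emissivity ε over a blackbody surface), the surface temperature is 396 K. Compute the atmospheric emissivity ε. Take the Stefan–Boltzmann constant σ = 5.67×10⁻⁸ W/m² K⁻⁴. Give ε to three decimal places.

First, T_e = [3950·(1−0.2)/(4σ)]^(1/4) = 343.6 K.
T_s⁴ = T_e⁴·2/(2−ε) → ε = 2 − 2(T_e/T_s)⁴ = 2 − 2·(343.6/396)⁴ = 0.8668.

0.867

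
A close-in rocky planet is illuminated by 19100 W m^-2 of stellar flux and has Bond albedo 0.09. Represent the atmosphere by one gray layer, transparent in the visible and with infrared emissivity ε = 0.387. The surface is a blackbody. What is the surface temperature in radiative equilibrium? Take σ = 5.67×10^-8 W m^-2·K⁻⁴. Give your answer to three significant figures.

The planet radiates to space at T_e = [S(1−α)/(4σ)]^(1/4) = 526.1 K.
For a single slab of emissivity ε, T_s⁴ = 2T_e⁴/(2−ε); thus T_s = 526.1·(1.24)^(1/4) = 555.2 K.

555 K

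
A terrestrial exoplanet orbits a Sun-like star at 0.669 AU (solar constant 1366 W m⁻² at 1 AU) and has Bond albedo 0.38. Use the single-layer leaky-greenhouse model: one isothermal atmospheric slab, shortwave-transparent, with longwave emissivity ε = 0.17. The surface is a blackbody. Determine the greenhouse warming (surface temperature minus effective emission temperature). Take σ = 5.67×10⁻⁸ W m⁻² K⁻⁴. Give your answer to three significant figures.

6.79 K

Flux at the orbit: S = 1366/(0.669)² = 3052 W m⁻².
At the top of the atmosphere, σT_e⁴ = S(1−α)/4 = 473.1 W m⁻², giving T_e = 302.2 K.
For a single slab of emissivity ε, T_s⁴ = 2T_e⁴/(2−ε); thus T_s = 302.2·(1.093)^(1/4) = 309.0 K.
T_s − T_e = 309.0 − 302.2 = 6.787 K.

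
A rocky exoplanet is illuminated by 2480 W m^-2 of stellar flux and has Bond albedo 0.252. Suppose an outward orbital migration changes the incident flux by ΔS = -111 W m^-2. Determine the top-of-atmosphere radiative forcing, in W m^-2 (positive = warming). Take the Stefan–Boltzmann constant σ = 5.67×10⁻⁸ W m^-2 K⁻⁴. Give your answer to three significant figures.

-20.8 W m^-2

Only a fraction (1−α) is absorbed and it's spread over 4πR², so ΔF = (1−α)ΔS/4 = -20.76 W m^-2.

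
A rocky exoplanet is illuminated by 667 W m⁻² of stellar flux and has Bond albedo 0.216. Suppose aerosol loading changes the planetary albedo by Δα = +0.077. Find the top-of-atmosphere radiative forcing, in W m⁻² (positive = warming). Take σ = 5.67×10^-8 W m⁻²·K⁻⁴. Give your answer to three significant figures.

-12.8 W m⁻²

ΔF = −(S/4)Δα = −(667.0/4)×(+0.077) = -12.84 W m⁻².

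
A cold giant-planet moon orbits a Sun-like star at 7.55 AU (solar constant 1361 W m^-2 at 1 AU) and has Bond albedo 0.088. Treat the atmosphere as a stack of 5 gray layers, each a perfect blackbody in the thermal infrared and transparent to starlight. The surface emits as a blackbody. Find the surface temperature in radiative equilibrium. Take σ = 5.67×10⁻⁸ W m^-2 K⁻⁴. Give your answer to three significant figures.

155 kelvin

By the inverse-square law, S = 1361/7.55² = 23.88 W m^-2.
The effective emission temperature is T_e = [S(1−α)/(4σ)]^¼ = 98.99 K.
With N = 5 opaque layers, T_s = (N+1)^(1/4)·T_e = 6^(1/4)·98.99 = 154.9 K.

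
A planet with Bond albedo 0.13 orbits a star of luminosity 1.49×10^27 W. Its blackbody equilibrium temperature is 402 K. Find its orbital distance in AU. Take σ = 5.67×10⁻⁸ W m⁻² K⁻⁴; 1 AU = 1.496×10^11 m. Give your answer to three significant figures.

Required flux: S = 4σT⁴/(1−α) = 6808 W m⁻².
From L = 4πd²S, d = √(1.49×10^27/(4π·6808)) = 1.320×10^11 m = 0.8822 AU.

0.882 AU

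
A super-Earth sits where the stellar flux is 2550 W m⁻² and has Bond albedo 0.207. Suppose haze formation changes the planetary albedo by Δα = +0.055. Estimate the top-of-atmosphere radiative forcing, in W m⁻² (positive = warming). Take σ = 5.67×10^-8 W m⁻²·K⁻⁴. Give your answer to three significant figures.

-35.1 W m⁻²

TOA radiative forcing: ΔF = −S·Δα/4 = −2550·(+0.055)/4 = -35.06 W m⁻².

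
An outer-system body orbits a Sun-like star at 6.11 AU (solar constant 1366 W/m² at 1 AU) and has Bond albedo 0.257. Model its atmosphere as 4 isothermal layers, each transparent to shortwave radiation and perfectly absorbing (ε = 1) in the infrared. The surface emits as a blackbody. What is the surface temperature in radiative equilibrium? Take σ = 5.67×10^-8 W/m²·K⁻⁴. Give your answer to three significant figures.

156 K

By the inverse-square law, S = 1366/6.11² = 36.59 W/m².
OLR = S(1−α)/4 = 6.797 W/m²; the top layer radiates at T_e = 104.6 K.
For an N-layer opaque stack, T_s⁴ = (N+1)T_e⁴, hence T_s = (5)^(1/4)×104.6 K = 156.5 K.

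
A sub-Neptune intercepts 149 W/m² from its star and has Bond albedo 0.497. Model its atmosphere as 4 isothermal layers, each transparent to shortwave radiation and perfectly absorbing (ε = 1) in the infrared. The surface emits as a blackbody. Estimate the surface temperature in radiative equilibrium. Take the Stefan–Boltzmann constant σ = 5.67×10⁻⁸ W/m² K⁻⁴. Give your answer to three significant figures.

202 K

OLR = S(1−α)/4 = 18.74 W/m²; the top layer radiates at T_e = 134.8 K.
Layer-by-layer balance gives σT_s⁴ = (N+1)σT_e⁴, so T_s = 5^¼·134.8 = 201.6 K.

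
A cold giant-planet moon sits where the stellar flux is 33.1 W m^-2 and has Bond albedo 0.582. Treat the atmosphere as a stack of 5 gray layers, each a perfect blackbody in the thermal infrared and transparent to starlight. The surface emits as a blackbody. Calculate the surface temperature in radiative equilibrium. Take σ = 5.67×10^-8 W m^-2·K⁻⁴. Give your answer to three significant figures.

138 kelvin

The effective emission temperature is T_e = [S(1−α)/(4σ)]^¼ = 88.38 K.
For an N-layer opaque stack, T_s⁴ = (N+1)T_e⁴, hence T_s = (6)^(1/4)×88.38 K = 138.3 K.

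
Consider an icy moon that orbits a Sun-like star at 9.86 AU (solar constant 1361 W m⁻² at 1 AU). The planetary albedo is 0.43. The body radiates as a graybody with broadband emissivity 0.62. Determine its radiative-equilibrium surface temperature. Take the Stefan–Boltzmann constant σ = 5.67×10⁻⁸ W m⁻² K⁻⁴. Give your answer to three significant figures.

Flux at the orbit: S = 1361/(9.86)² = 14.00 W m⁻².
Absorbed flux (global mean): S(1−α)/4 = 14.00·0.57/4 = 1.995 W m⁻².
Equating to εσT⁴ with ε = 0.62: T = (1.995/0.62σ)^(1/4) = 86.79 K.

86.8 kelvin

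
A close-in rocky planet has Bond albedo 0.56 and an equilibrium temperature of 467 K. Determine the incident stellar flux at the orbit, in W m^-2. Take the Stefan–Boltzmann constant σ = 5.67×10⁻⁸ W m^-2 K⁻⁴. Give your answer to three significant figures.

24500 W m^-2

From S(1−α)/4 = σT⁴: S = 4σT⁴/(1−α).
The emitted flux is σT⁴ = 2697 W m^-2.
So S = 4×2697/(1−0.56) = 24520 W m^-2.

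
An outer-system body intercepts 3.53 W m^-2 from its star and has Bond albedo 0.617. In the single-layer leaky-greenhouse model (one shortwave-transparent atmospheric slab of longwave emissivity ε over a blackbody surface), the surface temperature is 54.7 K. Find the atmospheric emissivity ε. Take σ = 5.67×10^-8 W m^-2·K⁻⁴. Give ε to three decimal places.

0.668

First, T_e = [3.530·(1−0.617)/(4σ)]^(1/4) = 49.41 K.
Inverting T_s⁴ = 2T_e⁴/(2−ε): (T_e/T_s)⁴ = 0.6659, so ε = 2(1 − 0.6659) = 0.6683.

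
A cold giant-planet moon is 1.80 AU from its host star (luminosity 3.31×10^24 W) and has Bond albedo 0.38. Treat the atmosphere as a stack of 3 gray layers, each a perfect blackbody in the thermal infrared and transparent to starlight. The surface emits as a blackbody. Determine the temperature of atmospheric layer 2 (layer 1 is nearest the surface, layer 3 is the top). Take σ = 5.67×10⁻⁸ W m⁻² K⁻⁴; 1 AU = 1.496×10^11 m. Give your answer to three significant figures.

d = 1.80 × 1.496×10^11 m = 2.693×10^11 m.
Spreading L over a sphere of radius d: S = 3.31×10^24/(4π·2.69×10^11²) = 3.633 W m⁻².
The effective emission temperature is T_e = [S(1−α)/(4σ)]^¼ = 56.14 K.
Each opaque layer satisfies 2T_j⁴ = T_{j−1}⁴ + T_{j+1}⁴, giving T_k⁴ = (N+1−k)T_e⁴.
T_2 = (2)^(1/4)·56.14 = 66.76 K.

66.8 K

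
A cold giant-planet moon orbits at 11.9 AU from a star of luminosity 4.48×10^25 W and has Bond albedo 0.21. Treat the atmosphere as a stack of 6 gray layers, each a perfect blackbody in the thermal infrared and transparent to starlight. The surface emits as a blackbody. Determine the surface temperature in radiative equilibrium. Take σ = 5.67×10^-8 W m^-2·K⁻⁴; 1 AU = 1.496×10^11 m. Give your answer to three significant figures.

Orbital distance: d = 11.9 AU = 1.780×10^12 m.
Spreading L over a sphere of radius d: S = 4.48×10^25/(4π·1.78×10^12²) = 1.125 W m^-2.
OLR = S(1−α)/4 = 0.2222 W m^-2; the top layer radiates at T_e = 44.49 K.
With N = 6 opaque layers, T_s = (N+1)^(1/4)·T_e = 7^(1/4)·44.49 = 72.37 K.

72.4 kelvin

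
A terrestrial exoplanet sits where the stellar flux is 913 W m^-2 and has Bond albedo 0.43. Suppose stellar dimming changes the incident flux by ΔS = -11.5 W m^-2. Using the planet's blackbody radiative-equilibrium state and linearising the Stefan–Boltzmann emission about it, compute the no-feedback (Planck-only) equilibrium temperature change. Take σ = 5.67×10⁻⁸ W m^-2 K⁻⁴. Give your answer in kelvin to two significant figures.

-0.69 kelvin

Unperturbed T_e = [913.0·(1−0.43)/(4σ)]^¼ = 218.9 K.
ΔF = Δ[S(1−α)]/4 = (1−0.43)·-11.5/4 = -1.639 W m^-2.
Planck response: λ_P = 4σT_e³ = 4·5.67×10⁻⁸·(218.9)³ = 2.378 W m^-2/K.
So ΔT₀ = -1.639/2.378 = -0.689 K.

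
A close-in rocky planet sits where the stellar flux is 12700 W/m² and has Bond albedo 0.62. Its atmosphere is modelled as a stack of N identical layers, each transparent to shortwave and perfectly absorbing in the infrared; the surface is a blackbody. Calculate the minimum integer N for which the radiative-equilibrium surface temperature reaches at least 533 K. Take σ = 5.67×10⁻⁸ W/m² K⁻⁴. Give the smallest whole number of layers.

3

OLR = S(1−α)/4 = 1206 W/m²; the top layer radiates at T_e = 381.9 K.
T_s = (N+1)^(1/4)·T_e ≥ 533 K requires N+1 ≥ (T_s/T_e)⁴ = (533/381.9)⁴ = 3.793.
So N ≥ 2.793; the smallest integer is N = 3.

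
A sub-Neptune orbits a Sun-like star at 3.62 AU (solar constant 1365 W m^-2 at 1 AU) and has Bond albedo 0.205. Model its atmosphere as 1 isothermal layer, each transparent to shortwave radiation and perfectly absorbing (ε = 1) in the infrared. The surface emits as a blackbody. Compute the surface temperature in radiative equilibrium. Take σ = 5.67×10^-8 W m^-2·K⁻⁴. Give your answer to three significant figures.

164 K

By the inverse-square law, S = 1365/3.62² = 104.2 W m^-2.
Top-of-atmosphere balance: σT_e⁴ = S(1−α)/4 = 20.70 W m^-2 → T_e = 138.2 K.
With N = 1 opaque layers, T_s = (N+1)^(1/4)·T_e = 2^(1/4)·138.2 = 164.4 K.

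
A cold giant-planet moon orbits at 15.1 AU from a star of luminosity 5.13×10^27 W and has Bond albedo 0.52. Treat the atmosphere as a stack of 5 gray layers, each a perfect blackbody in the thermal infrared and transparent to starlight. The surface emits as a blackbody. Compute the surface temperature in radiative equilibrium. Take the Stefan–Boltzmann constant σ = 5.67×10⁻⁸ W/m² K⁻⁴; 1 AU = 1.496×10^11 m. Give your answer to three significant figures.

179 K

Orbital distance: d = 15.1 AU = 2.259×10^12 m.
Flux at the orbit: S = L/(4πd²) = 5.13×10^27/(4π·(2.26×10^12)²) = 80.00 W/m².
The effective emission temperature is T_e = [S(1−α)/(4σ)]^¼ = 114.1 K.
With N = 5 opaque layers, T_s = (N+1)^(1/4)·T_e = 6^(1/4)·114.1 = 178.5 K.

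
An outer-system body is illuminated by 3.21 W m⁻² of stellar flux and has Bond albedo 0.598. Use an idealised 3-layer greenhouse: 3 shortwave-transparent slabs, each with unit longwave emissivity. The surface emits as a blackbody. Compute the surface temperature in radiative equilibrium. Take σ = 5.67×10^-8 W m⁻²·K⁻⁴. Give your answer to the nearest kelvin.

69 kelvin

Top-of-atmosphere balance: σT_e⁴ = S(1−α)/4 = 0.3226 W m⁻² → T_e = 48.84 K.
For an N-layer opaque stack, T_s⁴ = (N+1)T_e⁴, hence T_s = (4)^(1/4)×48.84 K = 69.07 K.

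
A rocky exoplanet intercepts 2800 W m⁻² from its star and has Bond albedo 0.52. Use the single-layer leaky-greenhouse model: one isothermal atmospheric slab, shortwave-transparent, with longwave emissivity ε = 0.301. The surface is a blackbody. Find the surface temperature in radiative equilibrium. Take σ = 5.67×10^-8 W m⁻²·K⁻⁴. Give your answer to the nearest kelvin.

The planet radiates to space at T_e = [S(1−α)/(4σ)]^(1/4) = 277.5 K.
The surface balance (absorbed SW + ε·downward IR = σT_s⁴) with T_a⁴ = T_s⁴/2 reduces to T_s = T_e·[2/(2−ε)]^¼ = 289.0 K.

289 K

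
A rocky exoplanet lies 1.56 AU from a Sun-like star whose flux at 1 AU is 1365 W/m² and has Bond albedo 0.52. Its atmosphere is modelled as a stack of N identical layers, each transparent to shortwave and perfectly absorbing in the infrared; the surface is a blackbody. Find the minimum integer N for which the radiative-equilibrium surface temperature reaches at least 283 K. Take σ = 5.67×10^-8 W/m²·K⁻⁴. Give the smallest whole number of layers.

5

Irradiance scales as 1/d², so S = 1365 W/m² × (1/1.56)² = 560.9 W/m².
OLR = S(1−α)/4 = 67.31 W/m²; the top layer radiates at T_e = 185.6 K.
Since T_s⁴ = (N+1)T_e⁴, we need N ≥ (T_s/T_e)⁴ − 1 = 4.403.
The minimum whole number is N = 5.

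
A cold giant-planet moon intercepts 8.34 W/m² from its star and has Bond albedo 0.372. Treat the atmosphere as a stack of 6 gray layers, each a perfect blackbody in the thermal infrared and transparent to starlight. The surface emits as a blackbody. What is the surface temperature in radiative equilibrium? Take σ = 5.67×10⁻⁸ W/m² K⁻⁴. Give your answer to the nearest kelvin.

113 K

OLR = S(1−α)/4 = 1.309 W/m²; the top layer radiates at T_e = 69.32 K.
Layer-by-layer balance gives σT_s⁴ = (N+1)σT_e⁴, so T_s = 7^¼·69.32 = 112.8 K.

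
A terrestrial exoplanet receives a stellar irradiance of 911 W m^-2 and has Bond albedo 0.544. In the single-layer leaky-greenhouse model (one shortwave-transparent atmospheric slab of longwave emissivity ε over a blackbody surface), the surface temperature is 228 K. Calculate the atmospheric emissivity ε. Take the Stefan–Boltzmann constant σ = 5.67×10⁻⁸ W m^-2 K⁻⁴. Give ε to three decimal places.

0.644

TOA balance gives T_e = 206.9 K.
Inverting T_s⁴ = 2T_e⁴/(2−ε): (T_e/T_s)⁴ = 0.6778, so ε = 2(1 − 0.6778) = 0.6444.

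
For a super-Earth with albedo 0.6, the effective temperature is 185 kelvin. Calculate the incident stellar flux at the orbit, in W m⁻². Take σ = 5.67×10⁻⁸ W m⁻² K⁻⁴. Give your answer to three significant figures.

664 W m⁻²

Invert the energy balance for S: S = 4σT⁴/(1−α).
σT⁴ = 5.67×10⁻⁸·(185)⁴ = 66.42 W m⁻².
So S = 4×66.42/(1−0.6) = 664.2 W m⁻².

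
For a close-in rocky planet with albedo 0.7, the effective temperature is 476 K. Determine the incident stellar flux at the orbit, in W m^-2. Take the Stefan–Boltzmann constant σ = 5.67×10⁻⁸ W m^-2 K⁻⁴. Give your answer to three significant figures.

38800 W m^-2

From S(1−α)/4 = σT⁴: S = 4σT⁴/(1−α).
σT⁴ = 5.67×10⁻⁸·(476)⁴ = 2911 W m^-2.
S = 4·2911/0.3 = 38810 W m^-2.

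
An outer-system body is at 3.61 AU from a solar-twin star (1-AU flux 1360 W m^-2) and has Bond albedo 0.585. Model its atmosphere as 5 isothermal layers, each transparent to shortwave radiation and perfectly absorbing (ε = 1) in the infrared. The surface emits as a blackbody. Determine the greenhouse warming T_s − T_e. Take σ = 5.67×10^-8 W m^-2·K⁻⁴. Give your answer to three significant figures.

66.4 K

Flux at the orbit: S = 1360/(3.61)² = 104.4 W m^-2.
OLR = S(1−α)/4 = 10.83 W m^-2; the top layer radiates at T_e = 117.6 K.
Surface: T_s = (6)^¼·T_e = 184.0 K.
So the greenhouse effect raises the surface by 184.0 − 117.6 = 66.43 K.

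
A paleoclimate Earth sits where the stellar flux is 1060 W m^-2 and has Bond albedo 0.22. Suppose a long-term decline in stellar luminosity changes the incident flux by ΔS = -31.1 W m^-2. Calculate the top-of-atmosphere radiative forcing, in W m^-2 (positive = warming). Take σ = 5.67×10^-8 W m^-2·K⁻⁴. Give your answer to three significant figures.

-6.06 W m^-2

Only a fraction (1−α) is absorbed and it's spread over 4πR², so ΔF = (1−α)ΔS/4 = -6.065 W m^-2.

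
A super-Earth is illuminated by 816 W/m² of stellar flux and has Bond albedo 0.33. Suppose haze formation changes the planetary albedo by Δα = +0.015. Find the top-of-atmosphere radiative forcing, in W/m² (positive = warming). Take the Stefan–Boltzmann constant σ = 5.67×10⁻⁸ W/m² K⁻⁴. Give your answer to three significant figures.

TOA radiative forcing: ΔF = −S·Δα/4 = −816.0·(+0.015)/4 = -3.060 W/m².

-3.06 W/m²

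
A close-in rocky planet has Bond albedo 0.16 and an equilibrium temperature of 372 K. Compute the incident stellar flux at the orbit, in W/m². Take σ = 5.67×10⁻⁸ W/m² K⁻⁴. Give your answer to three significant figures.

Invert the energy balance for S: S = 4σT⁴/(1−α).
The emitted flux is σT⁴ = 1086 W/m².
S = 4·1086/0.84 = 5171 W/m².

5170 W/m²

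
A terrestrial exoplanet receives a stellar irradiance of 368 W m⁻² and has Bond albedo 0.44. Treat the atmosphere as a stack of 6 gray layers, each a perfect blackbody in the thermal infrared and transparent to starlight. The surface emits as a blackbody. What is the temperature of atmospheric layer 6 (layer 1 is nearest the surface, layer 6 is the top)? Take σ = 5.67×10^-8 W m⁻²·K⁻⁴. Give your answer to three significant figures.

OLR = S(1−α)/4 = 51.52 W m⁻²; the top layer radiates at T_e = 173.6 K.
The net upward flux σT_e⁴ is constant between every pair of levels, so T_k⁴ = (N+1−k)T_e⁴.
With k = 6: T_6 = (6+1−6)^¼·173.6 K = 173.6 K.

174 K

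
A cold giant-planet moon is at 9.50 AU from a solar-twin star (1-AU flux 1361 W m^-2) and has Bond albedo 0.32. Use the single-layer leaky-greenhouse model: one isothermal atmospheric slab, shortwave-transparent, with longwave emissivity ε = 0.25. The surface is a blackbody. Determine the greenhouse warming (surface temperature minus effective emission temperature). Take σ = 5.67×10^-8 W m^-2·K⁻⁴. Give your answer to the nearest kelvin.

3 K

Irradiance scales as 1/d², so S = 1361 W m^-2 × (1/9.50)² = 15.08 W m^-2.
Effective emission temperature (TOA balance): σT_e⁴ = S(1−α)/4 = 2.564 W m^-2 → T_e = 82.00 K.
For a single slab of emissivity ε, T_s⁴ = 2T_e⁴/(2−ε); thus T_s = 82.00·(1.143)^(1/4) = 84.78 K.
T_s − T_e = 84.78 − 82.00 = 2.784 K.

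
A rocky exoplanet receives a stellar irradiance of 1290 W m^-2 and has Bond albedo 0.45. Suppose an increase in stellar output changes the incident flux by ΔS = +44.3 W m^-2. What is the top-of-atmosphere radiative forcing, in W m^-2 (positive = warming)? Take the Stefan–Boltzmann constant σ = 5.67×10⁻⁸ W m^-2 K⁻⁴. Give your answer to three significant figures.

TOA radiative forcing: ΔF = (1−α)ΔS/4 = 0.55·(+44.3)/4 = 6.091 W m^-2.

6.09 W m^-2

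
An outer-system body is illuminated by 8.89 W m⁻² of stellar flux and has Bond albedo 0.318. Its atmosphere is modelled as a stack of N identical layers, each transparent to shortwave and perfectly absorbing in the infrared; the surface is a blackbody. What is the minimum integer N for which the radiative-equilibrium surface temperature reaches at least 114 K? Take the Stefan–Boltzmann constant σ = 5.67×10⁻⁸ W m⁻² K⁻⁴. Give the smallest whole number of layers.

The effective emission temperature is T_e = [S(1−α)/(4σ)]^¼ = 71.91 K.
T_s = (N+1)^(1/4)·T_e ≥ 114 K requires N+1 ≥ (T_s/T_e)⁴ = (114/71.91)⁴ = 6.318.
The minimum whole number is N = 6.

6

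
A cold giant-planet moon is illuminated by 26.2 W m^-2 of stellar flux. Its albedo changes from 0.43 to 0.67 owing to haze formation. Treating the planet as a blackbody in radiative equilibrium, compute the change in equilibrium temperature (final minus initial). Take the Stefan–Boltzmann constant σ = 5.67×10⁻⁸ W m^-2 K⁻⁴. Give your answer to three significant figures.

-11.5 K

With α = 0.43, T₁ = 90.08 K.
Final:   T₂ = [S(1−0.67)/(4σ)]^(1/4) = 78.58 K.
Change: 78.58 − 90.08 = -11.50 K.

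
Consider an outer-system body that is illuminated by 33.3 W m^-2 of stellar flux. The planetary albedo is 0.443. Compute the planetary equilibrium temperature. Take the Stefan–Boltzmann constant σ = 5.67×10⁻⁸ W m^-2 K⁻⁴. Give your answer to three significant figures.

The planet absorbs (1−α)S over its disc πR² and re-emits over 4πR², so the mean absorbed flux is (1−0.443)·33.30/4 = 4.637 W m^-2.
In equilibrium σT⁴ equals this, so T = 95.10 K.

95.1 K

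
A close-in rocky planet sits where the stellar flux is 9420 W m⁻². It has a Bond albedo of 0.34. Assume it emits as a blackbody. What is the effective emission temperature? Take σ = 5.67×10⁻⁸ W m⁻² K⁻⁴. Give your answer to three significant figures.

The planet absorbs (1−α)S over its disc πR² and re-emits over 4πR², so the mean absorbed flux is (1−0.34)·9420/4 = 1554 W m⁻².
In equilibrium σT⁴ equals this, so T = 406.9 K.

407 K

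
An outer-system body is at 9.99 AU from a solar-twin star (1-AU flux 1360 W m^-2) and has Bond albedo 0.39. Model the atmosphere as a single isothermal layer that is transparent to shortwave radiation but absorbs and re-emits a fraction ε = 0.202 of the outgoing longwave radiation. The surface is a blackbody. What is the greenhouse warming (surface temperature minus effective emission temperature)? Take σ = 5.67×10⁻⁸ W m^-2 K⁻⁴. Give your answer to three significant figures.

2.10 kelvin

Flux at the orbit: S = 1360/(9.99)² = 13.63 W m^-2.
Effective emission temperature (TOA balance): σT_e⁴ = S(1−α)/4 = 2.078 W m^-2 → T_e = 77.81 K.
For a single slab of emissivity ε, T_s⁴ = 2T_e⁴/(2−ε); thus T_s = 77.81·(1.112)^(1/4) = 79.91 K.
Greenhouse warming: T_s − T_e = 2.099 K.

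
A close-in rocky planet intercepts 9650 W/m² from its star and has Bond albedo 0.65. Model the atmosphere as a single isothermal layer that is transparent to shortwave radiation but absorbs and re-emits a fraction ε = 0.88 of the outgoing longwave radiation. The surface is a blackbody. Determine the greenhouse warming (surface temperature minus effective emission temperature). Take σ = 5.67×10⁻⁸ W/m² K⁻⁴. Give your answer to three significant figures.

The planet radiates to space at T_e = [S(1−α)/(4σ)]^(1/4) = 349.3 K.
Surface balance with a leaky layer gives σT_s⁴ = σT_e⁴·2/(2−ε), so T_s = T_e·[2/(2−0.88)]^(1/4) = 403.8 K.
The atmosphere warms the surface by 54.49 K.

54.5 kelvin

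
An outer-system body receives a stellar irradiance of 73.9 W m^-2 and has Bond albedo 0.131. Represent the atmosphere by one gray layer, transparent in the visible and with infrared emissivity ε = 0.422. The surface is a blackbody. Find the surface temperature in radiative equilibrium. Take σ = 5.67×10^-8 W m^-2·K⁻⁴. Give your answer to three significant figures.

The planet radiates to space at T_e = [S(1−α)/(4σ)]^(1/4) = 129.7 K.
The surface balance (absorbed SW + ε·downward IR = σT_s⁴) with T_a⁴ = T_s⁴/2 reduces to T_s = T_e·[2/(2−ε)]^¼ = 137.6 K.

138 K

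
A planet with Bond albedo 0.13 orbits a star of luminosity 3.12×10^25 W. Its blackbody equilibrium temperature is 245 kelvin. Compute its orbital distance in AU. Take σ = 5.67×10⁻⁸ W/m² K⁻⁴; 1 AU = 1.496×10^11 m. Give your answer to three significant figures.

0.344 AU

Energy balance gives S = 4σT⁴/(1−α) = 939.3 W/m².
From L = 4πd²S, d = √(3.12×10^25/(4π·939.3)) = 5.141×10^10 m = 0.3437 AU.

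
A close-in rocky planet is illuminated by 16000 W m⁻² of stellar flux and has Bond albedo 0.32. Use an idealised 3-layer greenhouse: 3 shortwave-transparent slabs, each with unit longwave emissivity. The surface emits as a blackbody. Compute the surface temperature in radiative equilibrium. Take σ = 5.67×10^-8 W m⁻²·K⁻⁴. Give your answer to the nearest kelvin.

The effective emission temperature is T_e = [S(1−α)/(4σ)]^¼ = 468.0 K.
Layer-by-layer balance gives σT_s⁴ = (N+1)σT_e⁴, so T_s = 4^¼·468.0 = 661.9 K.

662 K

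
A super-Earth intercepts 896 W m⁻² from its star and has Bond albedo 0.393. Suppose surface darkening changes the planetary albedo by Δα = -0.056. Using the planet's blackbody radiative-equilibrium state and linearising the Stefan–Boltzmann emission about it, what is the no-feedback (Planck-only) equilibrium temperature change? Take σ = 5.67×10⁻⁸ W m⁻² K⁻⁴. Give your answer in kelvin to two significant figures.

5.1 K

Unperturbed T_e = [896.0·(1−0.393)/(4σ)]^¼ = 221.3 K.
The change in absorbed flux is Δ[S(1−α)/4] = −SΔα/4 = 12.54 W m⁻².
The Planck feedback parameter is 4σT_e³ = 2.458 W m⁻²/K.
So ΔT₀ = 12.54/2.458 = 5.10 K.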